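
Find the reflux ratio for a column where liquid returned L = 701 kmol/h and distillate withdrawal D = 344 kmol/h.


Reflux ratio definition: R = L / D (liquid returned / distillate withdrawn)
L = 701 kmol/h, D = 344 kmol/h
R = 701 / 344 = 2.038

2.038


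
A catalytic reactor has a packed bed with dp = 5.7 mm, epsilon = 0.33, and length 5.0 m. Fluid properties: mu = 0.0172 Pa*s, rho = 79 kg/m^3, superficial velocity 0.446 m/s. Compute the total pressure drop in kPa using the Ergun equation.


dp = 5.7 mm = 0.0057 m
Viscous term = 150*0.0172*0.446*(1-0.33)^2 / (0.0057^2*0.33^3) = 442397
Inertial term = 1.75*79*0.446^2*(1-0.33) / (0.0057*0.33^3) = 89948.3
dP/L = 442397 + 89948.3 = 532345 Pa/m
dP = 532345 * 5.0 / 1000 = 2662 kPa

2662 kPa


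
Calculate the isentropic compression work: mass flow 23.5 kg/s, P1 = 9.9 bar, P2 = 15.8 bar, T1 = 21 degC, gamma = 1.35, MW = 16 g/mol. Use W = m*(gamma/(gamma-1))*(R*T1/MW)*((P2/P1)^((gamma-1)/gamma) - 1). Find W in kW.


Isentropic work: W = m*(gamma/(gamma-1))*(R*T1/MW)*((P2/P1)^((gamma-1)/gamma) - 1)
T1 = 21 + 273.15 = 294.15 K
Pressure ratio = 15.8 / 9.9 = 1.59596
Exponent = (1.35 - 1)/1.35 = 0.259259
(P2/P1)^exp - 1 = 1.59596^0.259259 - 1 = 0.128848
W = 23.5 * 1.35 / 0.35 * 8.314 * 294.15 / 16 * 0.128848 = 1785

1785 kW


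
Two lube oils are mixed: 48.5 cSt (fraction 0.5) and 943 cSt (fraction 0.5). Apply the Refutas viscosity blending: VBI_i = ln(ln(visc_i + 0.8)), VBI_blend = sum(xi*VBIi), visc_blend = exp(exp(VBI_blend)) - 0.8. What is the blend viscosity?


Refutas method: VBN_i = 14.534*ln(ln(visc_i + 0.8)) + 10.975, blended linearly by mass fraction; since VBN is linear in VBI_i = ln(ln(visc_i + 0.8)) and the fractions sum to 1, blend VBI directly: visc = exp(exp(VBI_blend)) - 0.8
VBI_1 = ln(ln(48.5 + 0.8)) = 1.36044
VBI_2 = ln(ln(943 + 0.8)) = 1.92424
VBI_blend = 0.5 * 1.36044 + 0.5 * 1.92424 = 1.64234
visc_blend = exp(exp(1.64234)) - 0.8 = 174.6

174.6 cSt


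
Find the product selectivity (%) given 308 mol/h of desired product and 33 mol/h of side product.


Selectivity = desired / (desired + undesired) * 100
Total products = 308 + 33 = 341 mol/h
S = 308 / 341 * 100
= 0.9032 * 100
= 90.32 %

90.32 %


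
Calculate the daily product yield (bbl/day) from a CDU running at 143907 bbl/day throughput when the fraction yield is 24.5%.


Crude throughput = 143907 bbl/day
Fraction yield = 24.5%
yield = throughput * fraction / 100
yield = 143907 * 24.5 / 100 = 35257.215

35257.215 bbl/day


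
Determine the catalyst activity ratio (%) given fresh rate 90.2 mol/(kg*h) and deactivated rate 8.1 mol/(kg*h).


Activity (%) = (rate_used / rate_fresh) * 100
rate_used = 8.1, rate_fresh = 90.2
= (8.1 / 90.2) * 100
= 0.08980 * 100 = 8.980

8.980 %


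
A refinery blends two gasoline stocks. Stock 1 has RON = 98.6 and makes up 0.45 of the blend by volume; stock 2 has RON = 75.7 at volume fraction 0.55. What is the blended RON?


Linear blending: RON_blend = sum(vi * RONi)
Contribution 1: 0.45 * 98.6 = 44.37
Contribution 2: 0.55 * 75.7 = 41.635
RON_blend = 44.37 + 41.635 = 86.005

86.005


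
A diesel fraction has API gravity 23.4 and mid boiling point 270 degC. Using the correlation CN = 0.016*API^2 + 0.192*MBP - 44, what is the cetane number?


CN = 0.016 * 23.4^2 + 0.192 * 270 - 44
CN = 8.76096 + 51.84 - 44 = 16.60096

16.60096


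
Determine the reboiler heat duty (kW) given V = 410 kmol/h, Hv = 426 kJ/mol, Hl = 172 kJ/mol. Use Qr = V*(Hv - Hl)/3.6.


Qr = 410 * (426 - 172) / 3.6 = 410 * 254 / 3.6 = 28930

28930 kW


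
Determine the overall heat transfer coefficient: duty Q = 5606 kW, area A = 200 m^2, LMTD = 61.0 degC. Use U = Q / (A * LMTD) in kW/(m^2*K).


From Q = U*A*LMTD, U = Q / (A * LMTD)
U = 5606 / (200 * 61.0) = 5606 / 12200 = 0.4595

0.4595 kW/(m^2*K)


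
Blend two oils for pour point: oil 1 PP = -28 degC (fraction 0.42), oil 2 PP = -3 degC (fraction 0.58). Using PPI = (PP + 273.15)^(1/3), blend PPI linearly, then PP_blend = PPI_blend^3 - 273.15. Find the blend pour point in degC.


PPI_1 = (-28 + 273.15)^(1/3) = 6.258601
PPI_2 = (-3 + 273.15)^(1/3) = 6.464501
PPI_blend = 0.42 * 6.258601 + 0.58 * 6.464501 = 6.378023
PP_blend = 6.378023^3 - 273.15 = 259.4527 - 273.15 = -13.7

-13.7 degC


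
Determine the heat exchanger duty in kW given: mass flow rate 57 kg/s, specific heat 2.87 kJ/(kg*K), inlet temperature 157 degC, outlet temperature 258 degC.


Q = m_dot * cp * delta_T
delta_T = 258 - 157 = 101 K
Q = 57 * 2.87 * 101
= 163.59 * 101
= 16522.59 kW

16522.59 kW


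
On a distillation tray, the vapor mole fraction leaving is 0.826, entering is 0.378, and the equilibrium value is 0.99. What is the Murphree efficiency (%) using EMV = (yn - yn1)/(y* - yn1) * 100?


Murphree vapor efficiency: EMV = (y_n - y_(n-1)) / (y*_n - y_(n-1)) * 100
EMV = (0.826 - 0.378) / (0.99 - 0.378) * 100 = 0.448 / 0.612 * 100 = 73.20

73.20 %


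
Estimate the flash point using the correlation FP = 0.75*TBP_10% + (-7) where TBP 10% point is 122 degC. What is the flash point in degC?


FP = 0.75 * 122 + (-7) = 84.5

84.5 degC


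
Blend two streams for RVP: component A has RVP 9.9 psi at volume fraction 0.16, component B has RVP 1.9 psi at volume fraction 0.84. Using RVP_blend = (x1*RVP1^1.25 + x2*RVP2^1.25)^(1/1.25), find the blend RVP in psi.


Chevron index: RVP_blend = (sum xi*RVPi^1.25)^(1/1.25)
RVP^1.25 terms: 0.16 * 9.9^1.25 + 0.84 * 1.9^1.25 = 4.68352
RVP_blend = 4.68352^(1/1.25) = 3.439

3.439 psi


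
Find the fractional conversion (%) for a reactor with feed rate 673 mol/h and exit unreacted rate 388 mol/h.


X = (F_in - F_out) / F_in * 100
Moles reacted = 673 - 388 = 285
X = 285 / 673 * 100
= 0.4235 * 100
= 42.35 %

42.35 %


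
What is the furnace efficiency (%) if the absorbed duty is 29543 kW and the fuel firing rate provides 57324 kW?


Furnace efficiency = Q_absorbed / Q_fuel * 100
= 29543 / 57324 * 100 = 51.54

51.54 %


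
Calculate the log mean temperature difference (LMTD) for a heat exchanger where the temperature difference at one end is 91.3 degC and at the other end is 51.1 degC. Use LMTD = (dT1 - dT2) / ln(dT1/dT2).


LMTD = (dT1 - dT2) / ln(dT1/dT2)
= (91.3 - 51.1) / ln(91.3 / 51.1) = 40.2 / 0.580366 = 69.27

69.27 degC


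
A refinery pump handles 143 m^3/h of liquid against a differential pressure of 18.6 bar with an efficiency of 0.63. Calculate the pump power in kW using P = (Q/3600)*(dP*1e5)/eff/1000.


Q = 143 / 3600 = 0.0397222 m^3/s
P = 0.0397222 * (18.6 * 1e5) / 0.63 / 1000 = 117.3

117.3 kW


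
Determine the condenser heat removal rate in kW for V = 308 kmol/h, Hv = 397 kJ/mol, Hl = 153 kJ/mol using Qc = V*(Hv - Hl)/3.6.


Qc = 308 * (397 - 153) / 3.6 = 308 * 244 / 3.6 = 20880

20880 kW


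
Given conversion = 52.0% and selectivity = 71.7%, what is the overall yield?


Overall yield = conversion (%) * selectivity (%) / 100
Conversion = 52.0%, Selectivity = 71.7%
Y = 52.0 * 71.7 / 100
= 37.284 %

37.284 %


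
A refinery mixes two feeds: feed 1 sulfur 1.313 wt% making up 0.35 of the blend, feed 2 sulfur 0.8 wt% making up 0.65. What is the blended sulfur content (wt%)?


Linear sulfur blending: S_blend = x1*S1 + x2*S2
Contribution 1: 0.35 * 1.313 = 0.45955 wt%
Contribution 2: 0.65 * 0.8 = 0.52 wt%
S_blend = 0.45955 + 0.52 = 0.97955

0.97955 wt%


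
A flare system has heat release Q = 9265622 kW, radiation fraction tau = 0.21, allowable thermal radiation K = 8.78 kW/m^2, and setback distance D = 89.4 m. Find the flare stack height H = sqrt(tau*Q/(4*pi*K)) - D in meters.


tau*Q/(4*pi*K) = 0.21 * 9265622 / (4 * pi * 8.78) = 17635.6
sqrt(17635.6) = 132.799
H = 132.799 - 89.4 = 43.40

43.40 m


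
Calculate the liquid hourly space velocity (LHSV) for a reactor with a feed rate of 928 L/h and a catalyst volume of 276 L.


LHSV = volumetric feed rate / catalyst volume
= 928 L/h / 276 L
= 3.362 h^-1

3.362 h^-1


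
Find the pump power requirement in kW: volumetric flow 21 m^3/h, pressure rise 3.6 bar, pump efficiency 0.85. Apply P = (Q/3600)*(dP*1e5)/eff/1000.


Q = 21 / 3600 = 0.00583333 m^3/s
P = 0.00583333 * (3.6 * 1e5) / 0.85 / 1000 = 2.471

2.471 kW


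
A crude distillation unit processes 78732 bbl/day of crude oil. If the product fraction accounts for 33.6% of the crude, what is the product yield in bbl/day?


Crude throughput = 78732 bbl/day
Fraction yield = 33.6%
yield = throughput * fraction / 100
yield = 78732 * 33.6 / 100 = 26453.952

26453.952 bbl/day


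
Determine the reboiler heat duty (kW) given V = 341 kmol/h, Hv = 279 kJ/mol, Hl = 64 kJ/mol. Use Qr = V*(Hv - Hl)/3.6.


Qr = 341 * (279 - 64) / 3.6 = 341 * 215 / 3.6 = 20370

20370 kW


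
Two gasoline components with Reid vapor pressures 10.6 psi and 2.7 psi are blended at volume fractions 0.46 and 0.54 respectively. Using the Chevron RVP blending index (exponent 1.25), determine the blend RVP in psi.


Chevron index: RVP_blend = (sum xi*RVPi^1.25)^(1/1.25)
RVP^1.25 terms: 0.46 * 10.6^1.25 + 0.54 * 2.7^1.25 = 10.6671
RVP_blend = 10.6671^(1/1.25) = 6.644

6.644 psi


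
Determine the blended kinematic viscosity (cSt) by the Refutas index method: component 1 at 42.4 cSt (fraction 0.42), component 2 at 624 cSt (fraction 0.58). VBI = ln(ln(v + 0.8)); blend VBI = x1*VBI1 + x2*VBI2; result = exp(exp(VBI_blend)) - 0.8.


Refutas method: VBN_i = 14.534*ln(ln(visc_i + 0.8)) + 10.975, blended linearly by mass fraction; since VBN is linear in VBI_i = ln(ln(visc_i + 0.8)) and the fractions sum to 1, blend VBI directly: visc = exp(exp(VBI_blend)) - 0.8
VBI_1 = ln(ln(42.4 + 0.8)) = 1.32597
VBI_2 = ln(ln(624 + 0.8)) = 1.86213
VBI_blend = 0.42 * 1.32597 + 0.58 * 1.86213 = 1.63694
visc_blend = exp(exp(1.63694)) - 0.8 = 169.8

169.8 cSt


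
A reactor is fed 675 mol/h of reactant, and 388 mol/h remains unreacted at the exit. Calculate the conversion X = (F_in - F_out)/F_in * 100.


X = (F_in - F_out) / F_in * 100
Moles reacted = 675 - 388 = 287
X = 287 / 675 * 100
= 0.4252 * 100
= 42.52 %

42.52 %


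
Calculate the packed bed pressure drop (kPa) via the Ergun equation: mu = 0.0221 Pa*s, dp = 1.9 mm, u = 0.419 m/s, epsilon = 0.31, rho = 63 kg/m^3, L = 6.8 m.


dp = 1.9 mm = 0.0019 m
Viscous term = 150*0.0221*0.419*(1-0.31)^2 / (0.0019^2*0.31^3) = 6148990
Inertial term = 1.75*63*0.419^2*(1-0.31) / (0.0019*0.31^3) = 235948
dP/L = 6148990 + 235948 = 6384940 Pa/m
dP = 6384940 * 6.8 / 1000 = 43420 kPa

43420 kPa


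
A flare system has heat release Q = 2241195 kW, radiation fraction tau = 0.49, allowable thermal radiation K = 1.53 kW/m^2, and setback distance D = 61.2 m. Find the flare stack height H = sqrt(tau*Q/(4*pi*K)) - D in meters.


tau*Q/(4*pi*K) = 0.49 * 2241195 / (4 * pi * 1.53) = 57118.2
sqrt(57118.2) = 238.994
H = 238.994 - 61.2 = 177.8

177.8 m


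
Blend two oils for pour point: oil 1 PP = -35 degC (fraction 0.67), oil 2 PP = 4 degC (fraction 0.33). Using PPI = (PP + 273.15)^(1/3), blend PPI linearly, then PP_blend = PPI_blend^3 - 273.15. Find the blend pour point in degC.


PPI_1 = (-35 + 273.15)^(1/3) = 6.198456
PPI_2 = (4 + 273.15)^(1/3) = 6.51986
PPI_blend = 0.67 * 6.198456 + 0.33 * 6.51986 = 6.304519
PP_blend = 6.304519^3 - 273.15 = 250.5855 - 273.15 = -22.56

-22.56 degC


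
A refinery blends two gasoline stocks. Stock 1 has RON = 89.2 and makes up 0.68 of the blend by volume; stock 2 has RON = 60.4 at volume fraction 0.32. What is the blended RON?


Linear blending: RON_blend = sum(vi * RONi)
Contribution 1: 0.68 * 89.2 = 60.656
Contribution 2: 0.32 * 60.4 = 19.328
RON_blend = 60.656 + 19.328 = 79.984

79.984


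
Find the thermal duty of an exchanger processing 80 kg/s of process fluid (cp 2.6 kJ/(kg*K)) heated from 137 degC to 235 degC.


Q = m_dot * cp * delta_T
delta_T = 235 - 137 = 98 K
Q = 80 * 2.6 * 98
= 208 * 98
= 20384 kW

20384 kW


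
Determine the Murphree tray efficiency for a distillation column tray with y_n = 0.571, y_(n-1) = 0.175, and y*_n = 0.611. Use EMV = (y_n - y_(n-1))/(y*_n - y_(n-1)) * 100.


Murphree vapor efficiency: EMV = (y_n - y_(n-1)) / (y*_n - y_(n-1)) * 100
EMV = (0.571 - 0.175) / (0.611 - 0.175) * 100 = 0.396 / 0.436 * 100 = 90.83

90.83 %


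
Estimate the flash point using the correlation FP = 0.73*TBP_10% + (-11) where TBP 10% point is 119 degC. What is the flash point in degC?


FP = 0.73 * 119 + (-11) = 75.87

75.87 degC


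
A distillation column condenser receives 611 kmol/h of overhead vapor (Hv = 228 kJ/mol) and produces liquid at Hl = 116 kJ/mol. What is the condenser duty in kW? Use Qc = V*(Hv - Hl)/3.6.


Qc = 611 * (228 - 116) / 3.6 = 611 * 112 / 3.6 = 19010

19010 kW


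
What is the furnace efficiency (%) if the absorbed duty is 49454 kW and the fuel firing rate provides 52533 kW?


Furnace efficiency = Q_absorbed / Q_fuel * 100
= 49454 / 52533 * 100 = 94.14

94.14 %


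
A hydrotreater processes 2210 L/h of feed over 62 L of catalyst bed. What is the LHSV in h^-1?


LHSV = volumetric feed rate / catalyst volume
= 2210 L/h / 62 L
= 35.65 h^-1

35.65 h^-1


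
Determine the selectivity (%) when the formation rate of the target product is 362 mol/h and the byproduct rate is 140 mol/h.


Selectivity = desired / (desired + undesired) * 100
Total products = 362 + 140 = 502 mol/h
S = 362 / 502 * 100
= 0.7211 * 100
= 72.11 %

72.11 %


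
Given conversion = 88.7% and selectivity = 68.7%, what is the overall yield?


Overall yield = conversion (%) * selectivity (%) / 100
Conversion = 88.7%, Selectivity = 68.7%
Y = 88.7 * 68.7 / 100
= 60.9369 %

60.9369 %


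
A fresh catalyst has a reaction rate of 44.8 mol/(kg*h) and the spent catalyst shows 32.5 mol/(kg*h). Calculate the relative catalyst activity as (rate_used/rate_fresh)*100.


Activity (%) = (rate_used / rate_fresh) * 100
rate_used = 32.5, rate_fresh = 44.8
= (32.5 / 44.8) * 100
= 0.7254 * 100 = 72.54

72.54 %


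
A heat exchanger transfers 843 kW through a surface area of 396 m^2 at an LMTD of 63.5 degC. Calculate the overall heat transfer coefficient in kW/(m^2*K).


From Q = U*A*LMTD, U = Q / (A * LMTD)
U = 843 / (396 * 63.5) = 843 / 25146 = 0.03352

0.03352 kW/(m^2*K)


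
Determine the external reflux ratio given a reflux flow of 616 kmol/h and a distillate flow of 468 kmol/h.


Reflux ratio definition: R = L / D (liquid returned / distillate withdrawn)
L = 616 kmol/h, D = 468 kmol/h
R = 616 / 468 = 1.316

1.316


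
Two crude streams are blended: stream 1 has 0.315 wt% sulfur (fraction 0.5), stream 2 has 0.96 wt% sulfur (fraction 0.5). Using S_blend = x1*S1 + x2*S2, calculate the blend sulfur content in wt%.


Linear sulfur blending: S_blend = x1*S1 + x2*S2
Contribution 1: 0.5 * 0.315 = 0.1575 wt%
Contribution 2: 0.5 * 0.96 = 0.48 wt%
S_blend = 0.1575 + 0.48 = 0.6375

0.6375 wt%


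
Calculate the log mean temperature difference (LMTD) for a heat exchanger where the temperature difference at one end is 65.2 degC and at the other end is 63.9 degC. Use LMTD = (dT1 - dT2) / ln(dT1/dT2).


LMTD = (dT1 - dT2) / ln(dT1/dT2)
= (65.2 - 63.9) / ln(65.2 / 63.9) = 1.3 / 0.0201401 = 64.55

64.55 degC


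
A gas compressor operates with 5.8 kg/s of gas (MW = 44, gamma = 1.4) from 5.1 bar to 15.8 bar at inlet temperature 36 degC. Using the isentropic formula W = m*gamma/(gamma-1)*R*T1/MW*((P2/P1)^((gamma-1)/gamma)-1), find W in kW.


Isentropic work: W = m*(gamma/(gamma-1))*(R*T1/MW)*((P2/P1)^((gamma-1)/gamma) - 1)
T1 = 36 + 273.15 = 309.15 K
Pressure ratio = 15.8 / 5.1 = 3.09804
Exponent = (1.4 - 1)/1.4 = 0.285714
(P2/P1)^exp - 1 = 3.09804^0.285714 - 1 = 0.381371
W = 5.8 * 1.4 / 0.4 * 8.314 * 309.15 / 44 * 0.381371 = 452.2

452.2 kW


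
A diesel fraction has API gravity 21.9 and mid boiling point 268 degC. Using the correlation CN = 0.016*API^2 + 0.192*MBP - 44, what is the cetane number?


CN = 0.016 * 21.9^2 + 0.192 * 268 - 44
CN = 7.67376 + 51.456 - 44 = 15.12976

15.12976


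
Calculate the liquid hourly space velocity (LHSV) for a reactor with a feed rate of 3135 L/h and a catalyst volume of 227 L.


LHSV = volumetric feed rate / catalyst volume
= 3135 L/h / 227 L
= 13.81 h^-1

13.81 h^-1


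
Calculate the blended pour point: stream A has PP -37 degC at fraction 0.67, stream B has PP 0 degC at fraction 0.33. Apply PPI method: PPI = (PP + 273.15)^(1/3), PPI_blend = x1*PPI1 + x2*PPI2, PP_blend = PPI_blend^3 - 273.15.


PPI_1 = (-37 + 273.15)^(1/3) = 6.181056
PPI_2 = (0 + 273.15)^(1/3) = 6.488342
PPI_blend = 0.67 * 6.181056 + 0.33 * 6.488342 = 6.28246
PP_blend = 6.28246^3 - 273.15 = 247.9643 - 273.15 = -25.19

-25.19 degC


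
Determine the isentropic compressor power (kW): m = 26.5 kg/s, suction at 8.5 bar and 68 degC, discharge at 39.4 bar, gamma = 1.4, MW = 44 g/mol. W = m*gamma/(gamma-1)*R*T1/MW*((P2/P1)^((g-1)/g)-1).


Isentropic work: W = m*(gamma/(gamma-1))*(R*T1/MW)*((P2/P1)^((gamma-1)/gamma) - 1)
T1 = 68 + 273.15 = 341.15 K
Pressure ratio = 39.4 / 8.5 = 4.63529
Exponent = (1.4 - 1)/1.4 = 0.285714
(P2/P1)^exp - 1 = 4.63529^0.285714 - 1 = 0.549914
W = 26.5 * 1.4 / 0.4 * 8.314 * 341.15 / 44 * 0.549914 = 3288

3288 kW


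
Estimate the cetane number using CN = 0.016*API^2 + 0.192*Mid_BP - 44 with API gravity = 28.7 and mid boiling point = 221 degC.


CN = 0.016 * 28.7^2 + 0.192 * 221 - 44
CN = 13.17904 + 42.432 - 44 = 11.61104

11.61104


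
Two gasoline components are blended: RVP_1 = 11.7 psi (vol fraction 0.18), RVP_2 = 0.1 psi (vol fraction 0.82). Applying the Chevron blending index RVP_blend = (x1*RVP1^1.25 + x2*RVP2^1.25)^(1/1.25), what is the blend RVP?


Chevron index: RVP_blend = (sum xi*RVPi^1.25)^(1/1.25)
RVP^1.25 terms: 0.18 * 11.7^1.25 + 0.82 * 0.1^1.25 = 3.94109
RVP_blend = 3.94109^(1/1.25) = 2.996

2.996 psi


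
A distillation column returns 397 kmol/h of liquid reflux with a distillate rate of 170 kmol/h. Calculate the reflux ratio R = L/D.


Reflux ratio definition: R = L / D (liquid returned / distillate withdrawn)
L = 397 kmol/h, D = 170 kmol/h
R = 397 / 170 = 2.335

2.335


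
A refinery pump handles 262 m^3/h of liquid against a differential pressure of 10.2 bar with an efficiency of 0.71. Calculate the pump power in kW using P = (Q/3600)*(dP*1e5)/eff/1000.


Q = 262 / 3600 = 0.0727778 m^3/s
P = 0.0727778 * (10.2 * 1e5) / 0.71 / 1000 = 104.6

104.6 kW


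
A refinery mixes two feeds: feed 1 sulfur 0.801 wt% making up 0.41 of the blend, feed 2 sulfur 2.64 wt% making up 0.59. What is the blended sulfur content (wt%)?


Linear sulfur blending: S_blend = x1*S1 + x2*S2
Contribution 1: 0.41 * 0.801 = 0.32841 wt%
Contribution 2: 0.59 * 2.64 = 1.5576 wt%
S_blend = 0.32841 + 1.5576 = 1.88601

1.88601 wt%


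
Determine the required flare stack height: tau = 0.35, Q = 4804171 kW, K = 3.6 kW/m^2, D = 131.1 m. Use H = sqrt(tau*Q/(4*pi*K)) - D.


tau*Q/(4*pi*K) = 0.35 * 4804171 / (4 * pi * 3.6) = 37168.4
sqrt(37168.4) = 192.791
H = 192.791 - 131.1 = 61.69

61.69 m


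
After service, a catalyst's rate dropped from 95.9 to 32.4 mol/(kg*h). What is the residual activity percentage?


Activity (%) = (rate_used / rate_fresh) * 100
rate_used = 32.4, rate_fresh = 95.9
= (32.4 / 95.9) * 100
= 0.3379 * 100 = 33.79

33.79 %


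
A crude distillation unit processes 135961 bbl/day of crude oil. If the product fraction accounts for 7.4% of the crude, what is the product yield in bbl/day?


Crude throughput = 135961 bbl/day
Fraction yield = 7.4%
yield = throughput * fraction / 100
yield = 135961 * 7.4 / 100 = 10061.114

10061.114 bbl/day


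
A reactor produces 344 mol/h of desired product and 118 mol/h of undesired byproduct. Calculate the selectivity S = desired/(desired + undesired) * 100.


Selectivity = desired / (desired + undesired) * 100
Total products = 344 + 118 = 462 mol/h
S = 344 / 462 * 100
= 0.7446 * 100
= 74.46 %

74.46 %


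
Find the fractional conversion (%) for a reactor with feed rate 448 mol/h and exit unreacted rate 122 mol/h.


X = (F_in - F_out) / F_in * 100
Moles reacted = 448 - 122 = 326
X = 326 / 448 * 100
= 0.7277 * 100
= 72.77 %

72.77 %


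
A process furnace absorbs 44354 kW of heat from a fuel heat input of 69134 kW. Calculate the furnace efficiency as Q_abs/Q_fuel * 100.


Furnace efficiency = Q_absorbed / Q_fuel * 100
= 44354 / 69134 * 100 = 64.16

64.16 %


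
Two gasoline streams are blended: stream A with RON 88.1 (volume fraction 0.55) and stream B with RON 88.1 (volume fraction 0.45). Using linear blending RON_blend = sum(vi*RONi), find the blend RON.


Linear blending: RON_blend = sum(vi * RONi)
Contribution 1: 0.55 * 88.1 = 48.455
Contribution 2: 0.45 * 88.1 = 39.645
RON_blend = 48.455 + 39.645 = 88.1

88.1


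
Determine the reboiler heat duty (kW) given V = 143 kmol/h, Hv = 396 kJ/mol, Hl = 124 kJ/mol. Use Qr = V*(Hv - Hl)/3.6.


Qr = 143 * (396 - 124) / 3.6 = 143 * 272 / 3.6 = 10800

10800 kW


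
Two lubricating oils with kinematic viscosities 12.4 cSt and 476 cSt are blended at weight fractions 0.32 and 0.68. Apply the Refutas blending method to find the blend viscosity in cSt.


Refutas method: VBN_i = 14.534*ln(ln(visc_i + 0.8)) + 10.975, blended linearly by mass fraction; since VBN is linear in VBI_i = ln(ln(visc_i + 0.8)) and the fractions sum to 1, blend VBI directly: visc = exp(exp(VBI_blend)) - 0.8
VBI_1 = ln(ln(12.4 + 0.8)) = 0.947873
VBI_2 = ln(ln(476 + 0.8)) = 1.81923
VBI_blend = 0.32 * 0.947873 + 0.68 * 1.81923 = 1.5404
visc_blend = exp(exp(1.5404)) - 0.8 = 105.5

105.5 cSt


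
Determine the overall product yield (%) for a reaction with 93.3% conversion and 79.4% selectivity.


Overall yield = conversion (%) * selectivity (%) / 100
Conversion = 93.3%, Selectivity = 79.4%
Y = 93.3 * 79.4 / 100
= 74.0802 %

74.0802 %


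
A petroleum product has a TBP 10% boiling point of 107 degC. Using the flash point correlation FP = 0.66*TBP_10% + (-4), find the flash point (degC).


FP = 0.66 * 107 + (-4) = 66.62

66.62 degC


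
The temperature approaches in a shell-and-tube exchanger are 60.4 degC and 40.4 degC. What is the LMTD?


LMTD = (dT1 - dT2) / ln(dT1/dT2)
= (60.4 - 40.4) / ln(60.4 / 40.4) = 20 / 0.402159 = 49.73

49.73 degC


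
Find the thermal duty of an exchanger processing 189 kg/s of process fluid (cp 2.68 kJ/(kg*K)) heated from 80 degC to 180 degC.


Q = m_dot * cp * delta_T
delta_T = 180 - 80 = 100 K
Q = 189 * 2.68 * 100
= 506.52 * 100
= 50652 kW

50652 kW


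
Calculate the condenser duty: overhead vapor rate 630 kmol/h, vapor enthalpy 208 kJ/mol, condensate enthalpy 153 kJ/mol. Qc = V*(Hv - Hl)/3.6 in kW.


Qc = 630 * (208 - 153) / 3.6 = 630 * 55 / 3.6 = 9625

9625 kW


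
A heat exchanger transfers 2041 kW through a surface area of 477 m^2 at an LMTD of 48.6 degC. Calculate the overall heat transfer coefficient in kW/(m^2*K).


From Q = U*A*LMTD, U = Q / (A * LMTD)
U = 2041 / (477 * 48.6) = 2041 / 23182.2 = 0.08804

0.08804 kW/(m^2*K)


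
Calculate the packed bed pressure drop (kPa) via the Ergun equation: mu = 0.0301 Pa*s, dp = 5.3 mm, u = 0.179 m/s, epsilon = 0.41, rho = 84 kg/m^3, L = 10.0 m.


dp = 5.3 mm = 0.0053 m
Viscous term = 150*0.0301*0.179*(1-0.41)^2 / (0.0053^2*0.41^3) = 145315
Inertial term = 1.75*84*0.179^2*(1-0.41) / (0.0053*0.41^3) = 7607.61
dP/L = 145315 + 7607.61 = 152923 Pa/m
dP = 152923 * 10.0 / 1000 = 1529 kPa

1529 kPa


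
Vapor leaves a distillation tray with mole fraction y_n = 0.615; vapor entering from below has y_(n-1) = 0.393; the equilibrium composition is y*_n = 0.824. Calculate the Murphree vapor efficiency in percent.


Murphree vapor efficiency: EMV = (y_n - y_(n-1)) / (y*_n - y_(n-1)) * 100
EMV = (0.615 - 0.393) / (0.824 - 0.393) * 100 = 0.222 / 0.431 * 100 = 51.51

51.51 %


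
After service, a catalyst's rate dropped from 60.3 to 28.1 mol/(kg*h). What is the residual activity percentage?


Activity (%) = (rate_used / rate_fresh) * 100
rate_used = 28.1, rate_fresh = 60.3
= (28.1 / 60.3) * 100
= 0.4660 * 100 = 46.60

46.60 %


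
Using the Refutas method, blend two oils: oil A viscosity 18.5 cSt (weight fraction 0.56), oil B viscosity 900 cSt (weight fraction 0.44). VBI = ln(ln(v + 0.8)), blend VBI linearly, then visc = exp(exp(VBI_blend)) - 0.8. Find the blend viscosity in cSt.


Refutas method: VBN_i = 14.534*ln(ln(visc_i + 0.8)) + 10.975, blended linearly by mass fraction; since VBN is linear in VBI_i = ln(ln(visc_i + 0.8)) and the fractions sum to 1, blend VBI directly: visc = exp(exp(VBI_blend)) - 0.8
VBI_1 = ln(ln(18.5 + 0.8)) = 1.08522
VBI_2 = ln(ln(900 + 0.8)) = 1.91741
VBI_blend = 0.56 * 1.08522 + 0.44 * 1.91741 = 1.45138
visc_blend = exp(exp(1.45138)) - 0.8 = 70.65

70.65 cSt


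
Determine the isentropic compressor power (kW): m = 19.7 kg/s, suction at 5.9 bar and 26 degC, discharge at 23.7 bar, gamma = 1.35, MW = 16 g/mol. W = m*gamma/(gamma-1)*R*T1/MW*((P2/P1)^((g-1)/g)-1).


Isentropic work: W = m*(gamma/(gamma-1))*(R*T1/MW)*((P2/P1)^((gamma-1)/gamma) - 1)
T1 = 26 + 273.15 = 299.15 K
Pressure ratio = 23.7 / 5.9 = 4.01695
Exponent = (1.35 - 1)/1.35 = 0.259259
(P2/P1)^exp - 1 = 4.01695^0.259259 - 1 = 0.434054
W = 19.7 * 1.35 / 0.35 * 8.314 * 299.15 / 16 * 0.434054 = 5127

5127 kW


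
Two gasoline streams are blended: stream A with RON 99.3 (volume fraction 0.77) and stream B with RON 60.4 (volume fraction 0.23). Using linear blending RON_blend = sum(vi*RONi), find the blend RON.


Linear blending: RON_blend = sum(vi * RONi)
Contribution 1: 0.77 * 99.3 = 76.461
Contribution 2: 0.23 * 60.4 = 13.892
RON_blend = 76.461 + 13.892 = 90.353

90.353


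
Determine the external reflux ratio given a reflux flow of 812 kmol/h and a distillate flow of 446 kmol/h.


Reflux ratio definition: R = L / D (liquid returned / distillate withdrawn)
L = 812 kmol/h, D = 446 kmol/h
R = 812 / 446 = 1.821

1.821


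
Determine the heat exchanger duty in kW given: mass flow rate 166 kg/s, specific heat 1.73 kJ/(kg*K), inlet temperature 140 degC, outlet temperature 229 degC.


Q = m_dot * cp * delta_T
delta_T = 229 - 140 = 89 K
Q = 166 * 1.73 * 89
= 287.18 * 89
= 25559.02 kW

25559.02 kW


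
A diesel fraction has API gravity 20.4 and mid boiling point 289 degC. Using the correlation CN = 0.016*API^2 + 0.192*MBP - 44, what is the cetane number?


CN = 0.016 * 20.4^2 + 0.192 * 289 - 44
CN = 6.65856 + 55.488 - 44 = 18.14656

18.14656


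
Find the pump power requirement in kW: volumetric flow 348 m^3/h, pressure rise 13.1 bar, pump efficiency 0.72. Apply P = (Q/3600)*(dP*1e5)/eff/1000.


Q = 348 / 3600 = 0.0966667 m^3/s
P = 0.0966667 * (13.1 * 1e5) / 0.72 / 1000 = 175.9

175.9 kW


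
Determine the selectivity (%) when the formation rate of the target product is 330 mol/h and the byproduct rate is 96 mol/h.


Selectivity = desired / (desired + undesired) * 100
Total products = 330 + 96 = 426 mol/h
S = 330 / 426 * 100
= 0.7746 * 100
= 77.46 %

77.46 %


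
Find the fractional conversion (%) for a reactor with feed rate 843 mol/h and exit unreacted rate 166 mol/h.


X = (F_in - F_out) / F_in * 100
Moles reacted = 843 - 166 = 677
X = 677 / 843 * 100
= 0.8031 * 100
= 80.31 %

80.31 %


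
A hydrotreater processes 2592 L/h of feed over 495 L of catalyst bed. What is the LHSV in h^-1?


LHSV = volumetric feed rate / catalyst volume
= 2592 L/h / 495 L
= 5.236 h^-1

5.236 h^-1


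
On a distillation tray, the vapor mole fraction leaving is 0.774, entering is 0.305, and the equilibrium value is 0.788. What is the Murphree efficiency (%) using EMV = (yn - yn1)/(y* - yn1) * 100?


Murphree vapor efficiency: EMV = (y_n - y_(n-1)) / (y*_n - y_(n-1)) * 100
EMV = (0.774 - 0.305) / (0.788 - 0.305) * 100 = 0.469 / 0.483 * 100 = 97.10

97.10 %


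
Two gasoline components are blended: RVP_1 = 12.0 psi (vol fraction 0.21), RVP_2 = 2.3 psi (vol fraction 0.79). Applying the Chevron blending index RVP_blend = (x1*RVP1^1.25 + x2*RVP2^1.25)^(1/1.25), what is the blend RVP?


Chevron index: RVP_blend = (sum xi*RVPi^1.25)^(1/1.25)
RVP^1.25 terms: 0.21 * 12.0^1.25 + 0.79 * 2.3^1.25 = 6.92787
RVP_blend = 6.92787^(1/1.25) = 4.704

4.704 psi


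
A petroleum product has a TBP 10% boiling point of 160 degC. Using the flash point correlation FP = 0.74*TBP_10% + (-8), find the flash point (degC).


FP = 0.74 * 160 + (-8) = 110.4

110.4 degC


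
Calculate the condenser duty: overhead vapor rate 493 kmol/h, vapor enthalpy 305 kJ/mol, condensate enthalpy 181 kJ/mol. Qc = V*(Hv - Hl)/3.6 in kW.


Qc = 493 * (305 - 181) / 3.6 = 493 * 124 / 3.6 = 16980

16980 kW


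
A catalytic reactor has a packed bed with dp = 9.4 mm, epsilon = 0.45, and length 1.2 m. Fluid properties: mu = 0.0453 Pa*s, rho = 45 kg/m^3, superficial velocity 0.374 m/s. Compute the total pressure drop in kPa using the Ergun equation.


dp = 9.4 mm = 0.0094 m
Viscous term = 150*0.0453*0.374*(1-0.45)^2 / (0.0094^2*0.45^3) = 95475.8
Inertial term = 1.75*45*0.374^2*(1-0.45) / (0.0094*0.45^3) = 7072.79
dP/L = 95475.8 + 7072.79 = 102549 Pa/m
dP = 102549 * 1.2 / 1000 = 123.1 kPa

123.1 kPa


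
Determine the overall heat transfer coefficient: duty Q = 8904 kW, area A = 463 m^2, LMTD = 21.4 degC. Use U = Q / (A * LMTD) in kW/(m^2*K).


From Q = U*A*LMTD, U = Q / (A * LMTD)
U = 8904 / (463 * 21.4) = 8904 / 9908.2 = 0.8986

0.8986 kW/(m^2*K)


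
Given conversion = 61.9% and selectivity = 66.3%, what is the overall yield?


Overall yield = conversion (%) * selectivity (%) / 100
Conversion = 61.9%, Selectivity = 66.3%
Y = 61.9 * 66.3 / 100
= 41.0397 %

41.0397 %


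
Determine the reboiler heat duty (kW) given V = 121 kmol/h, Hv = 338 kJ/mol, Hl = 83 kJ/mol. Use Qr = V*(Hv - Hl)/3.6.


Qr = 121 * (338 - 83) / 3.6 = 121 * 255 / 3.6 = 8571

8571 kW


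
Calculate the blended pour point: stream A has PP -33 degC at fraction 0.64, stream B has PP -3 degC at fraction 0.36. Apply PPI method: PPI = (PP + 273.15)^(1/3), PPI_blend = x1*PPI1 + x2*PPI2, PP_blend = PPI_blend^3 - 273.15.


PPI_1 = (-33 + 273.15)^(1/3) = 6.215759
PPI_2 = (-3 + 273.15)^(1/3) = 6.464501
PPI_blend = 0.64 * 6.215759 + 0.36 * 6.464501 = 6.305306
PP_blend = 6.305306^3 - 273.15 = 250.6793 - 273.15 = -22.47

-22.47 degC


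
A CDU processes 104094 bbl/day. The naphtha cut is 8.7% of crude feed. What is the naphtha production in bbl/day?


Crude throughput = 104094 bbl/day
Fraction yield = 8.7%
yield = throughput * fraction / 100
yield = 104094 * 8.7 / 100 = 9056.178

9056.178 bbl/day


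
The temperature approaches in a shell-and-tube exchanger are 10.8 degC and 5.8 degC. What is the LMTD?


LMTD = (dT1 - dT2) / ln(dT1/dT2)
= (10.8 - 5.8) / ln(10.8 / 5.8) = 5 / 0.621688 = 8.043

8.043 degC


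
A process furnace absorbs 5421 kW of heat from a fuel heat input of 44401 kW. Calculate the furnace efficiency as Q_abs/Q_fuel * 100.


Furnace efficiency = Q_absorbed / Q_fuel * 100
= 5421 / 44401 * 100 = 12.21

12.21 %


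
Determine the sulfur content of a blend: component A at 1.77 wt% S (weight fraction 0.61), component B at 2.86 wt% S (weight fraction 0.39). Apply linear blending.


Linear sulfur blending: S_blend = x1*S1 + x2*S2
Contribution 1: 0.61 * 1.77 = 1.0797 wt%
Contribution 2: 0.39 * 2.86 = 1.1154 wt%
S_blend = 1.0797 + 1.1154 = 2.1951

2.1951 wt%


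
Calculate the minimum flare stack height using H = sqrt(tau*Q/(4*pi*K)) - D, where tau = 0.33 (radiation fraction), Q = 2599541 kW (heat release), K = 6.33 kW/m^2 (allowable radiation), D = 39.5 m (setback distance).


tau*Q/(4*pi*K) = 0.33 * 2599541 / (4 * pi * 6.33) = 10784.4
sqrt(10784.4) = 103.848
H = 103.848 - 39.5 = 64.35

64.35 m


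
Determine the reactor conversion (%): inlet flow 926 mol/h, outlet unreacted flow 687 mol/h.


X = (F_in - F_out) / F_in * 100
Moles reacted = 926 - 687 = 239
X = 239 / 926 * 100
= 0.2581 * 100
= 25.81 %

25.81 %


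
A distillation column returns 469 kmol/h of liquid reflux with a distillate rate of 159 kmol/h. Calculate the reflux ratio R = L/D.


Reflux ratio definition: R = L / D (liquid returned / distillate withdrawn)
L = 469 kmol/h, D = 159 kmol/h
R = 469 / 159 = 2.950

2.950


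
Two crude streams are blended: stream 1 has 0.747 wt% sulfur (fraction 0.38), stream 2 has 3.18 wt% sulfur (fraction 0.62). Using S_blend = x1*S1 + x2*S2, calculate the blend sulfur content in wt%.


Linear sulfur blending: S_blend = x1*S1 + x2*S2
Contribution 1: 0.38 * 0.747 = 0.28386 wt%
Contribution 2: 0.62 * 3.18 = 1.9716 wt%
S_blend = 0.28386 + 1.9716 = 2.25546

2.25546 wt%


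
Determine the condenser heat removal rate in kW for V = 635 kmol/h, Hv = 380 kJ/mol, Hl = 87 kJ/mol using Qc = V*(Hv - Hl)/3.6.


Qc = 635 * (380 - 87) / 3.6 = 635 * 293 / 3.6 = 51680

51680 kW


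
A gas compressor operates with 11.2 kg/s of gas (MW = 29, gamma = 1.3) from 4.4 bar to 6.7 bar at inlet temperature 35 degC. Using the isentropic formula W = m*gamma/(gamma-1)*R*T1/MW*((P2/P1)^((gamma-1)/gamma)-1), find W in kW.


Isentropic work: W = m*(gamma/(gamma-1))*(R*T1/MW)*((P2/P1)^((gamma-1)/gamma) - 1)
T1 = 35 + 273.15 = 308.15 K
Pressure ratio = 6.7 / 4.4 = 1.52273
Exponent = (1.3 - 1)/1.3 = 0.230769
(P2/P1)^exp - 1 = 1.52273^0.230769 - 1 = 0.101904
W = 11.2 * 1.3 / 0.3 * 8.314 * 308.15 / 29 * 0.101904 = 436.9

436.9 kW


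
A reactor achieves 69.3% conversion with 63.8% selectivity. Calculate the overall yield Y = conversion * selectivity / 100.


Overall yield = conversion (%) * selectivity (%) / 100
Conversion = 69.3%, Selectivity = 63.8%
Y = 69.3 * 63.8 / 100
= 44.2134 %

44.2134 %


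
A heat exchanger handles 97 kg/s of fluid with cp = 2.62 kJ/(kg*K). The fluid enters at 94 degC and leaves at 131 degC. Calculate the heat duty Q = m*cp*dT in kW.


Q = m_dot * cp * delta_T
delta_T = 131 - 94 = 37 K
Q = 97 * 2.62 * 37
= 254.14 * 37
= 9403.18 kW

9403.18 kW


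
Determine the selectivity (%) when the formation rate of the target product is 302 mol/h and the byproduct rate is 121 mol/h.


Selectivity = desired / (desired + undesired) * 100
Total products = 302 + 121 = 423 mol/h
S = 302 / 423 * 100
= 0.7139 * 100
= 71.39 %

71.39 %


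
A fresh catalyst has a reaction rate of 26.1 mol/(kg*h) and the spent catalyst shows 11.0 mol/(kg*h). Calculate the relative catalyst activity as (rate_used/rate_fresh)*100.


Activity (%) = (rate_used / rate_fresh) * 100
rate_used = 11.0, rate_fresh = 26.1
= (11.0 / 26.1) * 100
= 0.4215 * 100 = 42.15

42.15 %


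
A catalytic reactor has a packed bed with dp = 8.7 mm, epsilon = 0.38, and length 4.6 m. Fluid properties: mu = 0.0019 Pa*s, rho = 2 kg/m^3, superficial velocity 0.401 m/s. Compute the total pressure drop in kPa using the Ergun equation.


dp = 8.7 mm = 0.0087 m
Viscous term = 150*0.0019*0.401*(1-0.38)^2 / (0.0087^2*0.38^3) = 10577.5
Inertial term = 1.75*2*0.401^2*(1-0.38) / (0.0087*0.38^3) = 730.934
dP/L = 10577.5 + 730.934 = 11308.4 Pa/m
dP = 11308.4 * 4.6 / 1000 = 52.02 kPa

52.02 kPa


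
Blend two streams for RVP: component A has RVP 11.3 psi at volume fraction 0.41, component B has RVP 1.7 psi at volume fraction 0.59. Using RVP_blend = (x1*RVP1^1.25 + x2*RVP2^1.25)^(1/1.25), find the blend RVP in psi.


Chevron index: RVP_blend = (sum xi*RVPi^1.25)^(1/1.25)
RVP^1.25 terms: 0.41 * 11.3^1.25 + 0.59 * 1.7^1.25 = 9.63967
RVP_blend = 9.63967^(1/1.25) = 6.127

6.127 psi


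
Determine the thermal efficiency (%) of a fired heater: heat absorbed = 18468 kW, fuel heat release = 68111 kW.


Furnace efficiency = Q_absorbed / Q_fuel * 100
= 18468 / 68111 * 100 = 27.11

27.11 %


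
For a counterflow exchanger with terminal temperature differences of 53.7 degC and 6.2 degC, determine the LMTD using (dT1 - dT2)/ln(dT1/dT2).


LMTD = (dT1 - dT2) / ln(dT1/dT2)
= (53.7 - 6.2) / ln(53.7 / 6.2) = 47.5 / 2.15886 = 22.00

22.00 degC


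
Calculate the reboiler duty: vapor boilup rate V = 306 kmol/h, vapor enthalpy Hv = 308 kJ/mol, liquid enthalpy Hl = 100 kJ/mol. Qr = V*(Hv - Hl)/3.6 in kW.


Qr = 306 * (308 - 100) / 3.6 = 306 * 208 / 3.6 = 17680

17680 kW


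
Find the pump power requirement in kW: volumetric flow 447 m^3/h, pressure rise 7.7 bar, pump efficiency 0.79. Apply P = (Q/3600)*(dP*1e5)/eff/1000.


Q = 447 / 3600 = 0.124167 m^3/s
P = 0.124167 * (7.7 * 1e5) / 0.79 / 1000 = 121.0

121.0 kW


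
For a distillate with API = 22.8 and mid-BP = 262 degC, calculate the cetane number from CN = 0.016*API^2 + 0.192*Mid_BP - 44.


CN = 0.016 * 22.8^2 + 0.192 * 262 - 44
CN = 8.31744 + 50.304 - 44 = 14.62144

14.62144


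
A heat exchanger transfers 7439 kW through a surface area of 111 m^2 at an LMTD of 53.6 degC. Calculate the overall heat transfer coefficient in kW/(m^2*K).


From Q = U*A*LMTD, U = Q / (A * LMTD)
U = 7439 / (111 * 53.6) = 7439 / 5949.6 = 1.250

1.250 kW/(m^2*K)


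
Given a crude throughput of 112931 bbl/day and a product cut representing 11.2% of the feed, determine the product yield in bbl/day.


Crude throughput = 112931 bbl/day
Fraction yield = 11.2%
yield = throughput * fraction / 100
yield = 112931 * 11.2 / 100 = 12648.272

12648.272 bbl/day


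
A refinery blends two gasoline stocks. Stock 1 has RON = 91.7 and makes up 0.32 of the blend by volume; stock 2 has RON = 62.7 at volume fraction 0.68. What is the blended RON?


Linear blending: RON_blend = sum(vi * RONi)
Contribution 1: 0.32 * 91.7 = 29.344
Contribution 2: 0.68 * 62.7 = 42.636
RON_blend = 29.344 + 42.636 = 71.98

71.98


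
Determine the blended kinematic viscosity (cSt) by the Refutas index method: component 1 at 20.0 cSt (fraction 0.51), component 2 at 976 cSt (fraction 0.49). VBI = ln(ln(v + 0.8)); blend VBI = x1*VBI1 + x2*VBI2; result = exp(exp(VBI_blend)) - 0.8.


Refutas method: VBN_i = 14.534*ln(ln(visc_i + 0.8)) + 10.975, blended linearly by mass fraction; since VBN is linear in VBI_i = ln(ln(visc_i + 0.8)) and the fractions sum to 1, blend VBI directly: visc = exp(exp(VBI_blend)) - 0.8
VBI_1 = ln(ln(20.0 + 0.8)) = 1.1102
VBI_2 = ln(ln(976 + 0.8)) = 1.92924
VBI_blend = 0.51 * 1.1102 + 0.49 * 1.92924 = 1.51153
visc_blend = exp(exp(1.51153)) - 0.8 = 92.30

92.30 cSt


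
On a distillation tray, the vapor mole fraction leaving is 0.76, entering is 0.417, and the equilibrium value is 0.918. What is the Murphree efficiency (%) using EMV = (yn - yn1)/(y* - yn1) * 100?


Murphree vapor efficiency: EMV = (y_n - y_(n-1)) / (y*_n - y_(n-1)) * 100
EMV = (0.76 - 0.417) / (0.918 - 0.417) * 100 = 0.343 / 0.501 * 100 = 68.46

68.46 %


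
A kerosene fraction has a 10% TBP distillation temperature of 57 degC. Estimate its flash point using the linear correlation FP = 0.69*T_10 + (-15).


FP = 0.69 * 57 + (-15) = 24.33

24.33 degC


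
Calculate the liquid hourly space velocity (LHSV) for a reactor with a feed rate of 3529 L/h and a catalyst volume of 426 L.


LHSV = volumetric feed rate / catalyst volume
= 3529 L/h / 426 L
= 8.284 h^-1

8.284 h^-1


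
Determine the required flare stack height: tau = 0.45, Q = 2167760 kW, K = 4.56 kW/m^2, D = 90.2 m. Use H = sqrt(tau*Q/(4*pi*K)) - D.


tau*Q/(4*pi*K) = 0.45 * 2167760 / (4 * pi * 4.56) = 17023.5
sqrt(17023.5) = 130.474
H = 130.474 - 90.2 = 40.27

40.27 m


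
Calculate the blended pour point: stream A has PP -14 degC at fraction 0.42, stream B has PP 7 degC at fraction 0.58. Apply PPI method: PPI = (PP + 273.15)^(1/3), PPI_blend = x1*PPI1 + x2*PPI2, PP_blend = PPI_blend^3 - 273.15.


PPI_1 = (-14 + 273.15)^(1/3) = 6.375541
PPI_2 = (7 + 273.15)^(1/3) = 6.543301
PPI_blend = 0.42 * 6.375541 + 0.58 * 6.543301 = 6.472842
PP_blend = 6.472842^3 - 273.15 = 271.1971 - 273.15 = -1.95

-1.95 degC


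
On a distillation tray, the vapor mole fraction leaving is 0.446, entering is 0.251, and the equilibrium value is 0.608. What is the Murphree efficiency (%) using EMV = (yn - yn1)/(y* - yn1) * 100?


Murphree vapor efficiency: EMV = (y_n - y_(n-1)) / (y*_n - y_(n-1)) * 100
EMV = (0.446 - 0.251) / (0.608 - 0.251) * 100 = 0.195 / 0.357 * 100 = 54.62

54.62 %


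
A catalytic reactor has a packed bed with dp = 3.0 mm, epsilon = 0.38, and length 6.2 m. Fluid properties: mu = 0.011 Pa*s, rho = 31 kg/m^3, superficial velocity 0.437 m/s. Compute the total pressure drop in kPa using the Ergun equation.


dp = 3.0 mm = 0.003 m
Viscous term = 150*0.011*0.437*(1-0.38)^2 / (0.003^2*0.38^3) = 561249
Inertial term = 1.75*31*0.437^2*(1-0.38) / (0.003*0.38^3) = 39019.6
dP/L = 561249 + 39019.6 = 600269 Pa/m
dP = 600269 * 6.2 / 1000 = 3722 kPa

3722 kPa
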